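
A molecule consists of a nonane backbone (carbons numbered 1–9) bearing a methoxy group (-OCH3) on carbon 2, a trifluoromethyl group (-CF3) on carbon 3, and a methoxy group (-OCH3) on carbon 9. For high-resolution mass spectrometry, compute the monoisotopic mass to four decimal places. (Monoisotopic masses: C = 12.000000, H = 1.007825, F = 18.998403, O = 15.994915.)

Atom tally by fragment:
  CH3 → C:1 H:3
  CH(OCH3) → C:2 H:4 O:1
  CH(CF3) → C:2 H:1 F:3
  CH2 → C:1 H:2
  CH2 → C:1 H:2
  CH2 → C:1 H:2
  CH2 → C:1 H:2
  CH2 → C:1 H:2
  CH2OCH3 → C:2 H:5 O:1
Element totals:
  C: 12
  H: 23
  F: 3
  O: 2
Molecular formula: C12H23F3O2.
  M = 12(12.0) + 23(1.007825) + 3(18.998403) + 2(15.994915)
    = 144.000000 + 23.179975 + 56.995209 + 31.989830 = 256.165014

256.1650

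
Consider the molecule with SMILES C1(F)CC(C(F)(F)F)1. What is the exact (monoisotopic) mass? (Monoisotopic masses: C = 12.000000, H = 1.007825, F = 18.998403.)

128.0249

Atom tally by fragment:
  cyclopropane ring core → C:3 H:6
  (− 2 ring H displaced by substituents)
  + F → F:1
  + CF3 → C:1 F:3
Element totals:
  C: 4
  H: 4
  F: 4
Molecular formula: C4H4F4.
  M = 4(12.0) + 4(1.007825) + 4(18.998403)
    = 48.000000 + 4.031300 + 75.993612 = 128.024912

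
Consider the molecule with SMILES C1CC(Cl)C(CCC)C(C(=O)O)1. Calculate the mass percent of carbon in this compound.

56.70%

Atom tally by fragment:
  cyclopentane ring core → C:5 H:10
  (− 3 ring H displaced by substituents)
  + Cl → Cl:1
  + CH2CH2CH3 → C:3 H:7
  + COOH → C:1 H:1 O:2
Element totals:
  C: 9
  H: 15
  Cl: 1
  O: 2
Molecular formula: C9H15ClO2.
Molar mass = 190.667 g/mol.
Mass from C: 9 × 12.011 = 108.099 g/mol.
%C = 108.099 / 190.667 × 100 = 56.70%.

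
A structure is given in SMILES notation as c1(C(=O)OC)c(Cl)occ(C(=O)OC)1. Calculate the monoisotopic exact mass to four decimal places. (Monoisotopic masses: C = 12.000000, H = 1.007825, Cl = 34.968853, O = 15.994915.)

217.9982

Atom tally by fragment:
  furan ring core → C:4 H:4 O:1
  (− 3 ring H displaced by substituents)
  + COOCH3 → C:2 H:3 O:2
  + Cl → Cl:1
  + COOCH3 → C:2 H:3 O:2
Element totals:
  C: 8
  H: 7
  Cl: 1
  O: 5
Molecular formula: C8H7ClO5.
  M = 8(12.0) + 7(1.007825) + 34.968853 + 5(15.994915)
    = 96.000000 + 7.054775 + 34.968853 + 79.974575 = 217.998203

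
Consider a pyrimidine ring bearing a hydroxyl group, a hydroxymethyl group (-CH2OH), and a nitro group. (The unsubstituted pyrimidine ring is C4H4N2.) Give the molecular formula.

Atom tally by fragment:
  pyrimidine ring core → C:4 H:4 N:2
  (− 3 ring H displaced by substituents)
  + OH → O:1 H:1
  + CH2OH → C:1 H:3 O:1
  + NO2 → N:1 O:2
Element totals:
  C: 5
  H: 5
  N: 3
  O: 4

C5H5N3O4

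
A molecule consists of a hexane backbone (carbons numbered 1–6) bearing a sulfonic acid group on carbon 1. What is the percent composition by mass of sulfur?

Atom tally by fragment:
  HO3SCH2 → C:1 H:3 S:1 O:3
  CH2 → C:1 H:2
  CH2 → C:1 H:2
  CH2 → C:1 H:2
  CH2 → C:1 H:2
  CH3 → C:1 H:3
Element totals:
  C: 6
  H: 14
  O: 3
  S: 1
Molecular formula: C6H14O3S.
Molar mass = 166.235 g/mol.
Mass from S: 1 × 32.06 = 32.060 g/mol.
%S = 32.060 / 166.235 × 100 = 19.29%.

19.29%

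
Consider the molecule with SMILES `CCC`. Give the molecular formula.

C3H8

Atom tally by fragment:
  CH3 → C:1 H:3
  CH2 → C:1 H:2
  CH3 → C:1 H:3
Element totals:
  C: 3
  H: 8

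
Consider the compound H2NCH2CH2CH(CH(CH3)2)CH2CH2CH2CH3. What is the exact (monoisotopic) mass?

Atom tally by fragment:
  H2NCH2 → C:1 H:4 N:1
  CH2 → C:1 H:2
  CH(CH(CH3)2) → C:4 H:8
  CH2 → C:1 H:2
  CH2 → C:1 H:2
  CH2 → C:1 H:2
  CH3 → C:1 H:3
Element totals:
  C: 10
  H: 23
  N: 1
Molecular formula: C10H23N.
  M = 10(12.0) + 23(1.007825) + 14.003074
    = 120.000000 + 23.179975 + 14.003074 = 157.183049

157.1830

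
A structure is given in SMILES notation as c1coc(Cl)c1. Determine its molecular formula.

Atom tally by fragment:
  furan ring core → C:4 H:4 O:1
  (− 1 ring H displaced by substituents)
  + Cl → Cl:1
Element totals:
  C: 4
  H: 3
  Cl: 1
  O: 1

C4H3ClO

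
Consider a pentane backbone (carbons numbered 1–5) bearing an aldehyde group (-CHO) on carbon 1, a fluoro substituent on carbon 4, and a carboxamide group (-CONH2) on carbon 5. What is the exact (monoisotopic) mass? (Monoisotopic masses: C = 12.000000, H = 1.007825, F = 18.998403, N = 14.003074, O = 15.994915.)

Atom tally by fragment:
  OHCCH2 → C:2 H:3 O:1
  CH2 → C:1 H:2
  CH2 → C:1 H:2
  CH(F) → C:1 H:1 F:1
  CH2CONH2 → C:2 H:4 O:1 N:1
Element totals:
  C: 7
  H: 12
  F: 1
  N: 1
  O: 2
Molecular formula: C7H12FNO2.
  M = 7(12.0) + 12(1.007825) + 18.998403 + 14.003074 + 2(15.994915)
    = 84.000000 + 12.093900 + 18.998403 + 14.003074 + 31.989830 = 161.085207

161.0852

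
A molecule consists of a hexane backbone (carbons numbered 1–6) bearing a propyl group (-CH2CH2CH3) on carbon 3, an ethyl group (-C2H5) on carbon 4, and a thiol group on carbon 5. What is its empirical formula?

C11H24S

Atom tally by fragment:
  CH3 → C:1 H:3
  CH2 → C:1 H:2
  CH(CH2CH2CH3) → C:4 H:8
  CH(C2H5) → C:3 H:6
  CH(SH) → C:1 H:2 S:1
  CH3 → C:1 H:3
Element totals:
  C: 11
  H: 24
  S: 1
Molecular formula: C11H24S.
gcd of subscripts (11, 24, 1) = 1, so the empirical formula equals the molecular formula.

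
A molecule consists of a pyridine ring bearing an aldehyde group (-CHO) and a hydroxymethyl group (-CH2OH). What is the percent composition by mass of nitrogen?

Atom tally by fragment:
  pyridine ring core → C:5 H:5 N:1
  (− 2 ring H displaced by substituents)
  + CHO → C:1 H:1 O:1
  + CH2OH → C:1 H:3 O:1
Element totals:
  C: 7
  H: 7
  N: 1
  O: 2
Molecular formula: C7H7NO2.
Molar mass = 137.138 g/mol.
Mass from N: 1 × 14.007 = 14.007 g/mol.
%N = 14.007 / 137.138 × 100 = 10.21%.

10.21%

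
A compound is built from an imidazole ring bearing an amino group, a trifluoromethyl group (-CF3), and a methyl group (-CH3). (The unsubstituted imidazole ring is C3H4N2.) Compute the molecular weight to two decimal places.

Atom tally by fragment:
  imidazole ring core → C:3 H:4 N:2
  (− 3 ring H displaced by substituents)
  + NH2 → N:1 H:2
  + CF3 → C:1 F:3
  + CH3 → C:1 H:3
Element totals:
  C: 5
  H: 6
  F: 3
  N: 3
Molecular formula: C5H6F3N3.
  M = 5(12.011) + 6(1.008) + 3(18.998) + 3(14.007)
    = 60.055 + 6.048 + 56.994 + 42.021 = 165.118

165.12 g/mol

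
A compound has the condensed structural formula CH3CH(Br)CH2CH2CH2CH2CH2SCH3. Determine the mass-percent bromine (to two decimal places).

35.48%

Element totals:
  C: 8
  H: 17
  Br: 1
  S: 1
Molecular formula: C8H17BrS.
Molar mass = 225.188 g/mol.
Mass from Br: 1 × 79.904 = 79.904 g/mol.
%Br = 79.904 / 225.188 × 100 = 35.48%.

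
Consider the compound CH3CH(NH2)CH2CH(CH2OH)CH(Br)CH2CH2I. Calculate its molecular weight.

Atom tally by fragment:
  CH3 → C:1 H:3
  CH(NH2) → C:1 H:3 N:1
  CH2 → C:1 H:2
  CH(CH2OH) → C:2 H:4 O:1
  CH(Br) → C:1 H:1 Br:1
  CH2 → C:1 H:2
  CH2I → C:1 H:2 I:1
Element totals:
  C: 8
  H: 17
  Br: 1
  I: 1
  N: 1
  O: 1
Molecular formula: C8H17BrINO.
  M = 8(12.011) + 17(1.008) + 79.904 + 126.904 + 14.007 + 15.999
    = 96.088 + 17.136 + 79.904 + 126.904 + 14.007 + 15.999 = 350.038

350.04 g/mol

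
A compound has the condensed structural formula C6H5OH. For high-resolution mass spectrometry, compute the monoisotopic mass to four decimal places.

94.0419

Element totals:
  C: 6
  H: 6
  O: 1
Molecular formula: C6H6O.
  M = 6(12.0) + 6(1.007825) + 15.994915
    = 72.000000 + 6.046950 + 15.994915 = 94.041865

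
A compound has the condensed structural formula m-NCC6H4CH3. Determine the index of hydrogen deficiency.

6

Atom tally by fragment:
  benzene ring core → C:6 H:6
  (− 2 ring H displaced by substituents)
  + CN → C:1 N:1
  + CH3 → C:1 H:3
Element totals:
  C: 8
  H: 7
  N: 1
Molecular formula: C8H7N.
DoU = (2C + 2 + N − H − X) / 2 = (2·8 + 2 + 1 − 7 − 0) / 2 = 6.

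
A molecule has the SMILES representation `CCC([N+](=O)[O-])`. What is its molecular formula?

Atom tally by fragment:
  CH3 → C:1 H:3
  CH2 → C:1 H:2
  CH2NO2 → C:1 H:2 N:1 O:2
Element totals:
  C: 3
  H: 7
  N: 1
  O: 2

C3H7NO2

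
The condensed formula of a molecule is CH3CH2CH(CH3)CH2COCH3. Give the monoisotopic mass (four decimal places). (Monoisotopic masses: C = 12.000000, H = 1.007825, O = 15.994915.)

114.1045

Element totals:
  C: 7
  H: 14
  O: 1
Molecular formula: C7H14O.
  M = 7(12.0) + 14(1.007825) + 15.994915
    = 84.000000 + 14.109550 + 15.994915 = 114.104465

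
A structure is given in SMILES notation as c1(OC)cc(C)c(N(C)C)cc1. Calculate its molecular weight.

Atom tally by fragment:
  benzene ring core → C:6 H:6
  (− 3 ring H displaced by substituents)
  + OCH3 → C:1 H:3 O:1
  + CH3 → C:1 H:3
  + N(CH3)2 → N:1 C:2 H:6
Element totals:
  C: 10
  H: 15
  N: 1
  O: 1
Molecular formula: C10H15NO.
  M = 10(12.011) + 15(1.008) + 14.007 + 15.999
    = 120.110 + 15.120 + 14.007 + 15.999 = 165.236

165.24 g/mol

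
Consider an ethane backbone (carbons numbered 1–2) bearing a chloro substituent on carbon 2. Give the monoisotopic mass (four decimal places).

64.0080

Atom tally by fragment:
  CH3 → C:1 H:3
  CH2Cl → C:1 H:2 Cl:1
Element totals:
  C: 2
  H: 5
  Cl: 1
Molecular formula: C2H5Cl.
  M = 2(12.0) + 5(1.007825) + 34.968853
    = 24.000000 + 5.039125 + 34.968853 = 64.007978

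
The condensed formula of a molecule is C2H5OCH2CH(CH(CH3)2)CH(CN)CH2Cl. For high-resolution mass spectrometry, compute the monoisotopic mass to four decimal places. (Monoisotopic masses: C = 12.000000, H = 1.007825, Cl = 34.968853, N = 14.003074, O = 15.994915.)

Element totals:
  C: 10
  H: 18
  Cl: 1
  N: 1
  O: 1
Molecular formula: C10H18ClNO.
  M = 10(12.0) + 18(1.007825) + 34.968853 + 14.003074 + 15.994915
    = 120.000000 + 18.140850 + 34.968853 + 14.003074 + 15.994915 = 203.107692

203.1077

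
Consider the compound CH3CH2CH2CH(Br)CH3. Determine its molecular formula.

Atom tally by fragment:
  CH3 → C:1 H:3
  CH2 → C:1 H:2
  CH2 → C:1 H:2
  CH(Br) → C:1 H:1 Br:1
  CH3 → C:1 H:3
Element totals:
  C: 5
  H: 11
  Br: 1

C5H11Br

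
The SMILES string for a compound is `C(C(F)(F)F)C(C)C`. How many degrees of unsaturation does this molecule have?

0

Atom tally by fragment:
  F3CCH2 → C:2 H:2 F:3
  CH(CH3) → C:2 H:4
  CH3 → C:1 H:3
Element totals:
  C: 5
  H: 9
  F: 3
Molecular formula: C5H9F3.
DoU = (2C + 2 + N − H − X) / 2 = (2·5 + 2 + 0 − 9 − 3) / 2 = 0.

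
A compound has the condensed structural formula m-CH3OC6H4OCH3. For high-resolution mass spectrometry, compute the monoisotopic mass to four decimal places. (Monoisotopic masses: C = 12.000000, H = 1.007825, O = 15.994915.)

138.0681

Atom tally by fragment:
  benzene ring core → C:6 H:6
  (− 2 ring H displaced by substituents)
  + OCH3 → C:1 H:3 O:1
  + OCH3 → C:1 H:3 O:1
Element totals:
  C: 8
  H: 10
  O: 2
Molecular formula: C8H10O2.
  M = 8(12.0) + 10(1.007825) + 2(15.994915)
    = 96.000000 + 10.078250 + 31.989830 = 138.068080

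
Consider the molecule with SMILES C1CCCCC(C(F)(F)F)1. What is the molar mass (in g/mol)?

Atom tally by fragment:
  cyclohexane ring core → C:6 H:12
  (− 1 ring H displaced by substituents)
  + CF3 → C:1 F:3
Element totals:
  C: 7
  H: 11
  F: 3
Molecular formula: C7H11F3.
  M = 7(12.011) + 11(1.008) + 3(18.998)
    = 84.077 + 11.088 + 56.994 = 152.159

152.16 g/mol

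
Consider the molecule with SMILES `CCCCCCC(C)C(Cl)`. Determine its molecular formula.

C9H19Cl

Atom tally by fragment:
  CH3 → C:1 H:3
  CH2 → C:1 H:2
  CH2 → C:1 H:2
  CH2 → C:1 H:2
  CH2 → C:1 H:2
  CH2 → C:1 H:2
  CH(CH3) → C:2 H:4
  CH2Cl → C:1 H:2 Cl:1
Element totals:
  C: 9
  H: 19
  Cl: 1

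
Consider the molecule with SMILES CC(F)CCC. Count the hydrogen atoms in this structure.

Atom tally by fragment:
  CH3 → C:1 H:3
  CH(F) → C:1 H:1 F:1
  CH2 → C:1 H:2
  CH2 → C:1 H:2
  CH3 → C:1 H:3
Element totals:
  C: 5
  H: 11
  F: 1

11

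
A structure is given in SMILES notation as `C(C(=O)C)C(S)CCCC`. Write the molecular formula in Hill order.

Atom tally by fragment:
  CH3COCH2 → C:3 H:5 O:1
  CH(SH) → C:1 H:2 S:1
  CH2 → C:1 H:2
  CH2 → C:1 H:2
  CH2 → C:1 H:2
  CH3 → C:1 H:3
Element totals:
  C: 8
  H: 16
  O: 1
  S: 1

C8H16OS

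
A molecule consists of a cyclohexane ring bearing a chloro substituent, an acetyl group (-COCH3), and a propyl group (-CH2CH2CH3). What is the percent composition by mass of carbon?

Atom tally by fragment:
  cyclohexane ring core → C:6 H:12
  (− 3 ring H displaced by substituents)
  + Cl → Cl:1
  + COCH3 → C:2 H:3 O:1
  + CH2CH2CH3 → C:3 H:7
Element totals:
  C: 11
  H: 19
  Cl: 1
  O: 1
Molecular formula: C11H19ClO.
Molar mass = 202.722 g/mol.
Mass from C: 11 × 12.011 = 132.121 g/mol.
%C = 132.121 / 202.722 × 100 = 65.17%.

65.17%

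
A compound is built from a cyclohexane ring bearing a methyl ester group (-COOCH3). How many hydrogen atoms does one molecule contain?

Atom tally by fragment:
  cyclohexane ring core → C:6 H:12
  (− 1 ring H displaced by substituents)
  + COOCH3 → C:2 H:3 O:2
Element totals:
  C: 8
  H: 14
  O: 2

14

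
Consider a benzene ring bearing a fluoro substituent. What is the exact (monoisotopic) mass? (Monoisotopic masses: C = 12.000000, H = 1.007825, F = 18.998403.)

Atom tally by fragment:
  benzene ring core → C:6 H:6
  (− 1 ring H displaced by substituents)
  + F → F:1
Element totals:
  C: 6
  H: 5
  F: 1
Molecular formula: C6H5F.
  M = 6(12.0) + 5(1.007825) + 18.998403
    = 72.000000 + 5.039125 + 18.998403 = 96.037528

96.0375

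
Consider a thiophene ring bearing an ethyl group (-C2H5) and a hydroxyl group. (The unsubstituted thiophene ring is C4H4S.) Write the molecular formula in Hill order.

Atom tally by fragment:
  thiophene ring core → C:4 H:4 S:1
  (− 2 ring H displaced by substituents)
  + C2H5 → C:2 H:5
  + OH → O:1 H:1
Element totals:
  C: 6
  H: 8
  O: 1
  S: 1

C6H8OS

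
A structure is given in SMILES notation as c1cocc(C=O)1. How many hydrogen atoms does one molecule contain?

Atom tally by fragment:
  furan ring core → C:4 H:4 O:1
  (− 1 ring H displaced by substituents)
  + CHO → C:1 H:1 O:1
Element totals:
  C: 5
  H: 4
  O: 2

4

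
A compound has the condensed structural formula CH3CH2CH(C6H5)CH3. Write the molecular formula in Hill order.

Atom tally by fragment:
  CH3 → C:1 H:3
  CH2 → C:1 H:2
  CH(C6H5) → C:7 H:6
  CH3 → C:1 H:3
Element totals:
  C: 10
  H: 14

C10H14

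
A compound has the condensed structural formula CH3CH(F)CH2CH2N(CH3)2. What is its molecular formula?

C6H14FN

Atom tally by fragment:
  CH3 → C:1 H:3
  CH(F) → C:1 H:1 F:1
  CH2 → C:1 H:2
  CH2N(CH3)2 → C:3 H:8 N:1
Element totals:
  C: 6
  H: 14
  F: 1
  N: 1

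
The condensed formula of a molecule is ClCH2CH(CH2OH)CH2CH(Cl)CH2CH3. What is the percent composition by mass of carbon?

45.43%

Atom tally by fragment:
  ClCH2 → C:1 H:2 Cl:1
  CH(CH2OH) → C:2 H:4 O:1
  CH2 → C:1 H:2
  CH(Cl) → C:1 H:1 Cl:1
  CH2 → C:1 H:2
  CH3 → C:1 H:3
Element totals:
  C: 7
  H: 14
  Cl: 2
  O: 1
Molecular formula: C7H14Cl2O.
Molar mass = 185.088 g/mol.
Mass from C: 7 × 12.011 = 84.077 g/mol.
%C = 84.077 / 185.088 × 100 = 45.43%.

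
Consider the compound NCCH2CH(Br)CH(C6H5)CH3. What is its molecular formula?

C11H12BrN

Atom tally by fragment:
  NCCH2 → C:2 H:2 N:1
  CH(Br) → C:1 H:1 Br:1
  CH(C6H5) → C:7 H:6
  CH3 → C:1 H:3
Element totals:
  C: 11
  H: 12
  Br: 1
  N: 1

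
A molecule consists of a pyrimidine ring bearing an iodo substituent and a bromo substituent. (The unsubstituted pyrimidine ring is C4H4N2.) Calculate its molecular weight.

Atom tally by fragment:
  pyrimidine ring core → C:4 H:4 N:2
  (− 2 ring H displaced by substituents)
  + I → I:1
  + Br → Br:1
Element totals:
  C: 4
  H: 2
  Br: 1
  I: 1
  N: 2
Molecular formula: C4H2BrIN2.
  M = 4(12.011) + 2(1.008) + 79.904 + 126.904 + 2(14.007)
    = 48.044 + 2.016 + 79.904 + 126.904 + 28.014 = 284.882

284.88 g/mol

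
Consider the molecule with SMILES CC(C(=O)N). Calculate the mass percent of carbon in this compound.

49.30%

Atom tally by fragment:
  CH3 → C:1 H:3
  CH2CONH2 → C:2 H:4 O:1 N:1
Element totals:
  C: 3
  H: 7
  N: 1
  O: 1
Molecular formula: C3H7NO.
Molar mass = 73.095 g/mol.
Mass from C: 3 × 12.011 = 36.033 g/mol.
%C = 36.033 / 73.095 × 100 = 49.30%.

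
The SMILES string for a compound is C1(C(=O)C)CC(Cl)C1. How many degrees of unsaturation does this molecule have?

2

Atom tally by fragment:
  cyclobutane ring core → C:4 H:8
  (− 2 ring H displaced by substituents)
  + COCH3 → C:2 H:3 O:1
  + Cl → Cl:1
Element totals:
  C: 6
  H: 9
  Cl: 1
  O: 1
Molecular formula: C6H9ClO.
DoU = (2C + 2 + N − H − X) / 2 = (2·6 + 2 + 0 − 9 − 1) / 2 = 2.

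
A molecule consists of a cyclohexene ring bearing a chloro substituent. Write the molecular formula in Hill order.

Atom tally by fragment:
  cyclohexene ring core → C:6 H:10
  (− 1 ring H displaced by substituents)
  + Cl → Cl:1
Element totals:
  C: 6
  H: 9
  Cl: 1

C6H9Cl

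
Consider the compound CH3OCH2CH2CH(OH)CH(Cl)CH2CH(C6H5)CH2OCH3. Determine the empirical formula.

Atom tally by fragment:
  CH3OCH2 → C:2 H:5 O:1
  CH2 → C:1 H:2
  CH(OH) → C:1 H:2 O:1
  CH(Cl) → C:1 H:1 Cl:1
  CH2 → C:1 H:2
  CH(C6H5) → C:7 H:6
  CH2OCH3 → C:2 H:5 O:1
Element totals:
  C: 15
  H: 23
  Cl: 1
  O: 3
Molecular formula: C15H23ClO3.
gcd of subscripts (15, 1, 23, 3) = 1, so the empirical formula equals the molecular formula.

C15H23ClO3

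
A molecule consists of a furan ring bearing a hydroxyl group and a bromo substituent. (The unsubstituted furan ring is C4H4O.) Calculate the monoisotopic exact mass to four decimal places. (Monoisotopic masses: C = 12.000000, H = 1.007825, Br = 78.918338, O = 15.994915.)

Atom tally by fragment:
  furan ring core → C:4 H:4 O:1
  (− 2 ring H displaced by substituents)
  + OH → O:1 H:1
  + Br → Br:1
Element totals:
  C: 4
  H: 3
  Br: 1
  O: 2
Molecular formula: C4H3BrO2.
  M = 4(12.0) + 3(1.007825) + 78.918338 + 2(15.994915)
    = 48.000000 + 3.023475 + 78.918338 + 31.989830 = 161.931643

161.9316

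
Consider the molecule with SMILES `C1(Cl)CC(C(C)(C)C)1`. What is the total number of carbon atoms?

Atom tally by fragment:
  cyclopropane ring core → C:3 H:6
  (− 2 ring H displaced by substituents)
  + Cl → Cl:1
  + C(CH3)3 → C:4 H:9
Element totals:
  C: 7
  H: 13
  Cl: 1

7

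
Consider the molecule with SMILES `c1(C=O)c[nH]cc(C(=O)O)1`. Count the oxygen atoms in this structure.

Atom tally by fragment:
  pyrrole ring core → C:4 H:5 N:1
  (− 2 ring H displaced by substituents)
  + CHO → C:1 H:1 O:1
  + COOH → C:1 H:1 O:2
Element totals:
  C: 6
  H: 5
  N: 1
  O: 3

3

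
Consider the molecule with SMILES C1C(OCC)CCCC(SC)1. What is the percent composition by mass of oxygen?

Atom tally by fragment:
  cyclohexane ring core → C:6 H:12
  (− 2 ring H displaced by substituents)
  + OC2H5 → C:2 H:5 O:1
  + SCH3 → C:1 H:3 S:1
Element totals:
  C: 9
  H: 18
  O: 1
  S: 1
Molecular formula: C9H18OS.
Molar mass = 174.302 g/mol.
Mass from O: 1 × 15.999 = 15.999 g/mol.
%O = 15.999 / 174.302 × 100 = 9.18%.

9.18%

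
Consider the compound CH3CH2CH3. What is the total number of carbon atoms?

3

Atom tally by fragment:
  CH3 → C:1 H:3
  CH2 → C:1 H:2
  CH3 → C:1 H:3
Element totals:
  C: 3
  H: 8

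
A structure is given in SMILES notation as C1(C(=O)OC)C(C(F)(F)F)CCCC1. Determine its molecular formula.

C9H13F3O2

Atom tally by fragment:
  cyclohexane ring core → C:6 H:12
  (− 2 ring H displaced by substituents)
  + COOCH3 → C:2 H:3 O:2
  + CF3 → C:1 F:3
Element totals:
  C: 9
  H: 13
  F: 3
  O: 2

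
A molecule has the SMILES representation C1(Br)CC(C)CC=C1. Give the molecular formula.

Atom tally by fragment:
  cyclohexene ring core → C:6 H:10
  (− 2 ring H displaced by substituents)
  + Br → Br:1
  + CH3 → C:1 H:3
Element totals:
  C: 7
  H: 11
  Br: 1

C7H11Br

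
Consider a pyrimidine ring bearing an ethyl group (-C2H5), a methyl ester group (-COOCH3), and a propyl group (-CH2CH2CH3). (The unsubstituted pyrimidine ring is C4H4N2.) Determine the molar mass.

Atom tally by fragment:
  pyrimidine ring core → C:4 H:4 N:2
  (− 3 ring H displaced by substituents)
  + C2H5 → C:2 H:5
  + COOCH3 → C:2 H:3 O:2
  + CH2CH2CH3 → C:3 H:7
Element totals:
  C: 11
  H: 16
  N: 2
  O: 2
Molecular formula: C11H16N2O2.
  M = 11(12.011) + 16(1.008) + 2(14.007) + 2(15.999)
    = 132.121 + 16.128 + 28.014 + 31.998 = 208.261

208.26 g/mol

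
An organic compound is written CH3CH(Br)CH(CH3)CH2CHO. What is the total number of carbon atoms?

6

Element totals:
  C: 6
  H: 11
  Br: 1
  O: 1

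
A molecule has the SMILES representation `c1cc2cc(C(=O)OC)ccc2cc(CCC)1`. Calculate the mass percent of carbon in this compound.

Atom tally by fragment:
  naphthalene ring system core → C:10 H:8
  (− 2 ring H displaced by substituents)
  + COOCH3 → C:2 H:3 O:2
  + CH2CH2CH3 → C:3 H:7
Element totals:
  C: 15
  H: 16
  O: 2
Molecular formula: C15H16O2.
Molar mass = 228.291 g/mol.
Mass from C: 15 × 12.011 = 180.165 g/mol.
%C = 180.165 / 228.291 × 100 = 78.92%.

78.92%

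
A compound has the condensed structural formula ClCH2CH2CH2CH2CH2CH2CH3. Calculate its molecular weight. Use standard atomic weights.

Atom tally by fragment:
  ClCH2 → C:1 H:2 Cl:1
  CH2 → C:1 H:2
  CH2 → C:1 H:2
  CH2 → C:1 H:2
  CH2 → C:1 H:2
  CH2 → C:1 H:2
  CH3 → C:1 H:3
Element totals:
  C: 7
  H: 15
  Cl: 1
Molecular formula: C7H15Cl.
  M = 7(12.011) + 15(1.008) + 35.45
    = 84.077 + 15.120 + 35.450 = 134.647

134.65 g/mol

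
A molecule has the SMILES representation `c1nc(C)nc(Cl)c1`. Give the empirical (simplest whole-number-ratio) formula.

C5H5ClN2

Atom tally by fragment:
  pyrimidine ring core → C:4 H:4 N:2
  (− 2 ring H displaced by substituents)
  + CH3 → C:1 H:3
  + Cl → Cl:1
Element totals:
  C: 5
  H: 5
  Cl: 1
  N: 2
Molecular formula: C5H5ClN2.
gcd of subscripts (5, 1, 5, 2) = 1, so the empirical formula equals the molecular formula.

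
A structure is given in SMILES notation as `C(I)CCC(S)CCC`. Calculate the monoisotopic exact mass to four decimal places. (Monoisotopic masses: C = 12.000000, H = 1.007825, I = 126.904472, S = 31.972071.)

257.9939

Atom tally by fragment:
  ICH2 → C:1 H:2 I:1
  CH2 → C:1 H:2
  CH2 → C:1 H:2
  CH(SH) → C:1 H:2 S:1
  CH2 → C:1 H:2
  CH2 → C:1 H:2
  CH3 → C:1 H:3
Element totals:
  C: 7
  H: 15
  I: 1
  S: 1
Molecular formula: C7H15IS.
  M = 7(12.0) + 15(1.007825) + 126.904472 + 31.972071
    = 84.000000 + 15.117375 + 126.904472 + 31.972071 = 257.993918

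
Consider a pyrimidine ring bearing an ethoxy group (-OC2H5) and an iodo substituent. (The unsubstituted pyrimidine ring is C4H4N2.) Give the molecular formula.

C6H7IN2O

Atom tally by fragment:
  pyrimidine ring core → C:4 H:4 N:2
  (− 2 ring H displaced by substituents)
  + OC2H5 → C:2 H:5 O:1
  + I → I:1
Element totals:
  C: 6
  H: 7
  I: 1
  N: 2
  O: 1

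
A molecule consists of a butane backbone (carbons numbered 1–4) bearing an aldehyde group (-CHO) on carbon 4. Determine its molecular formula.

C5H10O

Atom tally by fragment:
  CH3 → C:1 H:3
  CH2 → C:1 H:2
  CH2 → C:1 H:2
  CH2CHO → C:2 H:3 O:1
Element totals:
  C: 5
  H: 10
  O: 1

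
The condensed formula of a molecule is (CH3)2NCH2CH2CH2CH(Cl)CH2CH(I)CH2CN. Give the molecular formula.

C10H18ClIN2

Atom tally by fragment:
  (CH3)2NCH2 → C:3 H:8 N:1
  CH2 → C:1 H:2
  CH2 → C:1 H:2
  CH(Cl) → C:1 H:1 Cl:1
  CH2 → C:1 H:2
  CH(I) → C:1 H:1 I:1
  CH2CN → C:2 H:2 N:1
Element totals:
  C: 10
  H: 18
  Cl: 1
  I: 1
  N: 2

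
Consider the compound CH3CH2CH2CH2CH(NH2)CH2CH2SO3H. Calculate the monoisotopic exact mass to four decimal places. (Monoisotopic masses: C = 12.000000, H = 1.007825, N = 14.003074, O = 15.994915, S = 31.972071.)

Element totals:
  C: 7
  H: 17
  N: 1
  O: 3
  S: 1
Molecular formula: C7H17NO3S.
  M = 7(12.0) + 17(1.007825) + 14.003074 + 3(15.994915) + 31.972071
    = 84.000000 + 17.133025 + 14.003074 + 47.984745 + 31.972071 = 195.092915

195.0929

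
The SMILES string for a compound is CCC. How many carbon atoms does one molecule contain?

Atom tally by fragment:
  CH3 → C:1 H:3
  CH2 → C:1 H:2
  CH3 → C:1 H:3
Element totals:
  C: 3
  H: 8

3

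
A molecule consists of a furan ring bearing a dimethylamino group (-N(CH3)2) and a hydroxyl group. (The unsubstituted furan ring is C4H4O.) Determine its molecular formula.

Atom tally by fragment:
  furan ring core → C:4 H:4 O:1
  (− 2 ring H displaced by substituents)
  + N(CH3)2 → N:1 C:2 H:6
  + OH → O:1 H:1
Element totals:
  C: 6
  H: 9
  N: 1
  O: 2

C6H9NO2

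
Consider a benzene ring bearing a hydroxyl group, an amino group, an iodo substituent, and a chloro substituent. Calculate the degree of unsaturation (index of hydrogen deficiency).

4

Atom tally by fragment:
  benzene ring core → C:6 H:6
  (− 4 ring H displaced by substituents)
  + OH → O:1 H:1
  + NH2 → N:1 H:2
  + I → I:1
  + Cl → Cl:1
Element totals:
  C: 6
  H: 5
  Cl: 1
  I: 1
  N: 1
  O: 1
Molecular formula: C6H5ClINO.
DoU = (2C + 2 + N − H − X) / 2 = (2·6 + 2 + 1 − 5 − 2) / 2 = 4.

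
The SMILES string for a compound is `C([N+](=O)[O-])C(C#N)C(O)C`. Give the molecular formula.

Atom tally by fragment:
  O2NCH2 → C:1 H:2 N:1 O:2
  CH(CN) → C:2 H:1 N:1
  CH(OH) → C:1 H:2 O:1
  CH3 → C:1 H:3
Element totals:
  C: 5
  H: 8
  N: 2
  O: 3

C5H8N2O3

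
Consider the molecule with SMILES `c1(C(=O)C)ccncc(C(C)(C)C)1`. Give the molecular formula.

C11H15NO

Atom tally by fragment:
  pyridine ring core → C:5 H:5 N:1
  (− 2 ring H displaced by substituents)
  + COCH3 → C:2 H:3 O:1
  + C(CH3)3 → C:4 H:9
Element totals:
  C: 11
  H: 15
  N: 1
  O: 1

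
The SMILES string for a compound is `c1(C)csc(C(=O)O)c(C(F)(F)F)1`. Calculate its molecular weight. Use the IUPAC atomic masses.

Atom tally by fragment:
  thiophene ring core → C:4 H:4 S:1
  (− 3 ring H displaced by substituents)
  + CH3 → C:1 H:3
  + COOH → C:1 H:1 O:2
  + CF3 → C:1 F:3
Element totals:
  C: 7
  H: 5
  F: 3
  O: 2
  S: 1
Molecular formula: C7H5F3O2S.
  M = 7(12.011) + 5(1.008) + 3(18.998) + 2(15.999) + 32.06
    = 84.077 + 5.040 + 56.994 + 31.998 + 32.060 = 210.169

210.17 g/mol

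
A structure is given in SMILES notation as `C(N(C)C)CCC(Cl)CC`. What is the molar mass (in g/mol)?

Atom tally by fragment:
  (CH3)2NCH2 → C:3 H:8 N:1
  CH2 → C:1 H:2
  CH2 → C:1 H:2
  CH(Cl) → C:1 H:1 Cl:1
  CH2 → C:1 H:2
  CH3 → C:1 H:3
Element totals:
  C: 8
  H: 18
  Cl: 1
  N: 1
Molecular formula: C8H18ClN.
  M = 8(12.011) + 18(1.008) + 35.45 + 14.007
    = 96.088 + 18.144 + 35.450 + 14.007 = 163.689

163.69 g/mol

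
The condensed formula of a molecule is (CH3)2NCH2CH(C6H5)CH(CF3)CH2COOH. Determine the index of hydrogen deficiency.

5

Atom tally by fragment:
  (CH3)2NCH2 → C:3 H:8 N:1
  CH(C6H5) → C:7 H:6
  CH(CF3) → C:2 H:1 F:3
  CH2COOH → C:2 H:3 O:2
Element totals:
  C: 14
  H: 18
  F: 3
  N: 1
  O: 2
Molecular formula: C14H18F3NO2.
DoU = (2C + 2 + N − H − X) / 2 = (2·14 + 2 + 1 − 18 − 3) / 2 = 5.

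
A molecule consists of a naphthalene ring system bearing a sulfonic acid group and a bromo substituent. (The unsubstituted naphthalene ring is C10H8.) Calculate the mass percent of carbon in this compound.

Atom tally by fragment:
  naphthalene ring system core → C:10 H:8
  (− 2 ring H displaced by substituents)
  + SO3H → S:1 O:3 H:1
  + Br → Br:1
Element totals:
  C: 10
  H: 7
  Br: 1
  O: 3
  S: 1
Molecular formula: C10H7BrO3S.
Molar mass = 287.127 g/mol.
Mass from C: 10 × 12.011 = 120.110 g/mol.
%C = 120.110 / 287.127 × 100 = 41.83%.

41.83%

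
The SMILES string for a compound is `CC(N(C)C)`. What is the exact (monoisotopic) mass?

Atom tally by fragment:
  CH3 → C:1 H:3
  CH2N(CH3)2 → C:3 H:8 N:1
Element totals:
  C: 4
  H: 11
  N: 1
Molecular formula: C4H11N.
  M = 4(12.0) + 11(1.007825) + 14.003074
    = 48.000000 + 11.086075 + 14.003074 = 73.089149

73.0891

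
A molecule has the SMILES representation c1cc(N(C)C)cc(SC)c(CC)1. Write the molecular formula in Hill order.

Atom tally by fragment:
  benzene ring core → C:6 H:6
  (− 3 ring H displaced by substituents)
  + N(CH3)2 → N:1 C:2 H:6
  + SCH3 → C:1 H:3 S:1
  + C2H5 → C:2 H:5
Element totals:
  C: 11
  H: 17
  N: 1
  S: 1

C11H17NS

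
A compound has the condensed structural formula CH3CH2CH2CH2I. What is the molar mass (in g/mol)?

Atom tally by fragment:
  CH3 → C:1 H:3
  CH2 → C:1 H:2
  CH2 → C:1 H:2
  CH2I → C:1 H:2 I:1
Element totals:
  C: 4
  H: 9
  I: 1
Molecular formula: C4H9I.
  M = 4(12.011) + 9(1.008) + 126.904
    = 48.044 + 9.072 + 126.904 = 184.020

184.02 g/mol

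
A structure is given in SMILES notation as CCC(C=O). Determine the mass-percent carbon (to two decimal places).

66.63%

Atom tally by fragment:
  CH3 → C:1 H:3
  CH2 → C:1 H:2
  CH2CHO → C:2 H:3 O:1
Element totals:
  C: 4
  H: 8
  O: 1
Molecular formula: C4H8O.
Molar mass = 72.107 g/mol.
Mass from C: 4 × 12.011 = 48.044 g/mol.
%C = 48.044 / 72.107 × 100 = 66.63%.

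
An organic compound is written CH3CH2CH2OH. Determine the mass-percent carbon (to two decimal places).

59.96%

Element totals:
  C: 3
  H: 8
  O: 1
Molecular formula: C3H8O.
Molar mass = 60.096 g/mol.
Mass from C: 3 × 12.011 = 36.033 g/mol.
%C = 36.033 / 60.096 × 100 = 59.96%.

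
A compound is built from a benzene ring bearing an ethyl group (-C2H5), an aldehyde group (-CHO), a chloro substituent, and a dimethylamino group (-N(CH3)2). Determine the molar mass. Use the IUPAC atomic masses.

211.69 g/mol

Atom tally by fragment:
  benzene ring core → C:6 H:6
  (− 4 ring H displaced by substituents)
  + C2H5 → C:2 H:5
  + CHO → C:1 H:1 O:1
  + Cl → Cl:1
  + N(CH3)2 → N:1 C:2 H:6
Element totals:
  C: 11
  H: 14
  Cl: 1
  N: 1
  O: 1
Molecular formula: C11H14ClNO.
  M = 11(12.011) + 14(1.008) + 35.45 + 14.007 + 15.999
    = 132.121 + 14.112 + 35.450 + 14.007 + 15.999 = 211.689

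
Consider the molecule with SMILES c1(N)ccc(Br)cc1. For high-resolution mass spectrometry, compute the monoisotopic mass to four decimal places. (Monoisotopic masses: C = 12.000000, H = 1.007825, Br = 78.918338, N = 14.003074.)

Atom tally by fragment:
  benzene ring core → C:6 H:6
  (− 2 ring H displaced by substituents)
  + NH2 → N:1 H:2
  + Br → Br:1
Element totals:
  C: 6
  H: 6
  Br: 1
  N: 1
Molecular formula: C6H6BrN.
  M = 6(12.0) + 6(1.007825) + 78.918338 + 14.003074
    = 72.000000 + 6.046950 + 78.918338 + 14.003074 = 170.968362

170.9684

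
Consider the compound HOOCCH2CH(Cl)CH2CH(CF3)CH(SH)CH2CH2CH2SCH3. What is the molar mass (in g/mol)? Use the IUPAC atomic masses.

338.83 g/mol

Element totals:
  C: 11
  H: 18
  Cl: 1
  F: 3
  O: 2
  S: 2
Molecular formula: C11H18ClF3O2S2.
  M = 11(12.011) + 18(1.008) + 35.45 + 3(18.998) + 2(15.999) + 2(32.06)
    = 132.121 + 18.144 + 35.450 + 56.994 + 31.998 + 64.120 = 338.827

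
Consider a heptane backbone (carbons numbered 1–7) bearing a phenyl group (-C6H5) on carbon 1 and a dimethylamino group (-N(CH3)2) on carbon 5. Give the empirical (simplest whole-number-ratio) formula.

C15H25N

Atom tally by fragment:
  C6H5CH2 → C:7 H:7
  CH2 → C:1 H:2
  CH2 → C:1 H:2
  CH2 → C:1 H:2
  CH(N(CH3)2) → C:3 H:7 N:1
  CH2 → C:1 H:2
  CH3 → C:1 H:3
Element totals:
  C: 15
  H: 25
  N: 1
Molecular formula: C15H25N.
gcd of subscripts (15, 25, 1) = 1, so the empirical formula equals the molecular formula.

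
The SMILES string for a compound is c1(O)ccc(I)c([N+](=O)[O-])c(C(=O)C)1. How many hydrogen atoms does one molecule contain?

6

Atom tally by fragment:
  benzene ring core → C:6 H:6
  (− 4 ring H displaced by substituents)
  + OH → O:1 H:1
  + I → I:1
  + NO2 → N:1 O:2
  + COCH3 → C:2 H:3 O:1
Element totals:
  C: 8
  H: 6
  I: 1
  N: 1
  O: 4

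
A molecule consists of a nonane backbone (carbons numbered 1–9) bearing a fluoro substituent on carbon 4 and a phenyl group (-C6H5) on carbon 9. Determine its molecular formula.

C15H23F

Atom tally by fragment:
  CH3 → C:1 H:3
  CH2 → C:1 H:2
  CH2 → C:1 H:2
  CH(F) → C:1 H:1 F:1
  CH2 → C:1 H:2
  CH2 → C:1 H:2
  CH2 → C:1 H:2
  CH2 → C:1 H:2
  CH2C6H5 → C:7 H:7
Element totals:
  C: 15
  H: 23
  F: 1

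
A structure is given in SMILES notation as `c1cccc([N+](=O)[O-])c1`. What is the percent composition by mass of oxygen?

Atom tally by fragment:
  benzene ring core → C:6 H:6
  (− 1 ring H displaced by substituents)
  + NO2 → N:1 O:2
Element totals:
  C: 6
  H: 5
  N: 1
  O: 2
Molecular formula: C6H5NO2.
Molar mass = 123.111 g/mol.
Mass from O: 2 × 15.999 = 31.998 g/mol.
%O = 31.998 / 123.111 × 100 = 25.99%.

25.99%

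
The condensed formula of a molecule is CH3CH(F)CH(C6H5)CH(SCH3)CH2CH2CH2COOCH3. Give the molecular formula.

Atom tally by fragment:
  CH3 → C:1 H:3
  CH(F) → C:1 H:1 F:1
  CH(C6H5) → C:7 H:6
  CH(SCH3) → C:2 H:4 S:1
  CH2 → C:1 H:2
  CH2 → C:1 H:2
  CH2COOCH3 → C:3 H:5 O:2
Element totals:
  C: 16
  H: 23
  F: 1
  O: 2
  S: 1

C16H23FO2S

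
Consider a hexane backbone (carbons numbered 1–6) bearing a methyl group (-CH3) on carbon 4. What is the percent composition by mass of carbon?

83.90%

Atom tally by fragment:
  CH3 → C:1 H:3
  CH2 → C:1 H:2
  CH2 → C:1 H:2
  CH(CH3) → C:2 H:4
  CH2 → C:1 H:2
  CH3 → C:1 H:3
Element totals:
  C: 7
  H: 16
Molecular formula: C7H16.
Molar mass = 100.205 g/mol.
Mass from C: 7 × 12.011 = 84.077 g/mol.
%C = 84.077 / 100.205 × 100 = 83.90%.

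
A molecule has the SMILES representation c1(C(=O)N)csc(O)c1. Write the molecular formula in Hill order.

C5H5NO2S

Atom tally by fragment:
  thiophene ring core → C:4 H:4 S:1
  (− 2 ring H displaced by substituents)
  + CONH2 → C:1 H:2 O:1 N:1
  + OH → O:1 H:1
Element totals:
  C: 5
  H: 5
  N: 1
  O: 2
  S: 1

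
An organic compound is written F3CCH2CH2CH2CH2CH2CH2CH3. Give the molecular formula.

C8H15F3

Atom tally by fragment:
  F3CCH2 → C:2 H:2 F:3
  CH2 → C:1 H:2
  CH2 → C:1 H:2
  CH2 → C:1 H:2
  CH2 → C:1 H:2
  CH2 → C:1 H:2
  CH3 → C:1 H:3
Element totals:
  C: 8
  H: 15
  F: 3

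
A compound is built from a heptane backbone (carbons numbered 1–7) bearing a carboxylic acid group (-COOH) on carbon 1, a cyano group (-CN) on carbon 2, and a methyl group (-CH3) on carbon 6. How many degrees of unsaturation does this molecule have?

Atom tally by fragment:
  HOOCCH2 → C:2 H:3 O:2
  CH(CN) → C:2 H:1 N:1
  CH2 → C:1 H:2
  CH2 → C:1 H:2
  CH2 → C:1 H:2
  CH(CH3) → C:2 H:4
  CH3 → C:1 H:3
Element totals:
  C: 10
  H: 17
  N: 1
  O: 2
Molecular formula: C10H17NO2.
DoU = (2C + 2 + N − H − X) / 2 = (2·10 + 2 + 1 − 17 − 0) / 2 = 3.

3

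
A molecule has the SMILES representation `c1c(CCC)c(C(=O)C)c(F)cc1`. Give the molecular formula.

C11H13FO

Atom tally by fragment:
  benzene ring core → C:6 H:6
  (− 3 ring H displaced by substituents)
  + CH2CH2CH3 → C:3 H:7
  + COCH3 → C:2 H:3 O:1
  + F → F:1
Element totals:
  C: 11
  H: 13
  F: 1
  O: 1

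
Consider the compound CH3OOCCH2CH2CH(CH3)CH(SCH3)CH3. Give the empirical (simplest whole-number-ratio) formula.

C9H18O2S

Atom tally by fragment:
  CH3OOCCH2 → C:3 H:5 O:2
  CH2 → C:1 H:2
  CH(CH3) → C:2 H:4
  CH(SCH3) → C:2 H:4 S:1
  CH3 → C:1 H:3
Element totals:
  C: 9
  H: 18
  O: 2
  S: 1
Molecular formula: C9H18O2S.
gcd of subscripts (9, 18, 2, 1) = 1, so the empirical formula equals the molecular formula.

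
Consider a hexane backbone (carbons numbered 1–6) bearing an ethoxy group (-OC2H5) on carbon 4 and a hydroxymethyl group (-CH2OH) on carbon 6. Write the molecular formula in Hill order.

Atom tally by fragment:
  CH3 → C:1 H:3
  CH2 → C:1 H:2
  CH2 → C:1 H:2
  CH(OC2H5) → C:3 H:6 O:1
  CH2 → C:1 H:2
  CH2CH2OH → C:2 H:5 O:1
Element totals:
  C: 9
  H: 20
  O: 2

C9H20O2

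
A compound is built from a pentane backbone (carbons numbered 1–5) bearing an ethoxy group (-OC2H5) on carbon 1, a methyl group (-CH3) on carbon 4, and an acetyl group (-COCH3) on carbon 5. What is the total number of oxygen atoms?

Atom tally by fragment:
  C2H5OCH2 → C:3 H:7 O:1
  CH2 → C:1 H:2
  CH2 → C:1 H:2
  CH(CH3) → C:2 H:4
  CH2COCH3 → C:3 H:5 O:1
Element totals:
  C: 10
  H: 20
  O: 2

2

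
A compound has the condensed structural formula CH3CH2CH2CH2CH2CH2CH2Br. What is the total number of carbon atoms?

Element totals:
  C: 7
  H: 15
  Br: 1

7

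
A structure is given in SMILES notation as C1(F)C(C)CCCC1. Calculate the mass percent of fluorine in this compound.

16.35%

Atom tally by fragment:
  cyclohexane ring core → C:6 H:12
  (− 2 ring H displaced by substituents)
  + F → F:1
  + CH3 → C:1 H:3
Element totals:
  C: 7
  H: 13
  F: 1
Molecular formula: C7H13F.
Molar mass = 116.179 g/mol.
Mass from F: 1 × 18.998 = 18.998 g/mol.
%F = 18.998 / 116.179 × 100 = 16.35%.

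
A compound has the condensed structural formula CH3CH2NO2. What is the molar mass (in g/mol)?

Element totals:
  C: 2
  H: 5
  N: 1
  O: 2
Molecular formula: C2H5NO2.
  M = 2(12.011) + 5(1.008) + 14.007 + 2(15.999)
    = 24.022 + 5.040 + 14.007 + 31.998 = 75.067

75.07 g/mol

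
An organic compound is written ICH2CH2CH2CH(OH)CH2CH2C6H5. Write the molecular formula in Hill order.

C12H17IO

Atom tally by fragment:
  ICH2 → C:1 H:2 I:1
  CH2 → C:1 H:2
  CH2 → C:1 H:2
  CH(OH) → C:1 H:2 O:1
  CH2 → C:1 H:2
  CH2C6H5 → C:7 H:7
Element totals:
  C: 12
  H: 17
  I: 1
  O: 1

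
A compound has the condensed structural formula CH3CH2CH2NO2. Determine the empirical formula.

Element totals:
  C: 3
  H: 7
  N: 1
  O: 2
Molecular formula: C3H7NO2.
gcd of subscripts (3, 7, 1, 2) = 1, so the empirical formula equals the molecular formula.

C3H7NO2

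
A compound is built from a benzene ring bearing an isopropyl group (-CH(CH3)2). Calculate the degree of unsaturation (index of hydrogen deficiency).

4

Atom tally by fragment:
  benzene ring core → C:6 H:6
  (− 1 ring H displaced by substituents)
  + CH(CH3)2 → C:3 H:7
Element totals:
  C: 9
  H: 12
Molecular formula: C9H12.
DoU = (2C + 2 + N − H − X) / 2 = (2·9 + 2 + 0 − 12 − 0) / 2 = 4.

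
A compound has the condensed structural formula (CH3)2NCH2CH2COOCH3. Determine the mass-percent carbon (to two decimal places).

Atom tally by fragment:
  (CH3)2NCH2 → C:3 H:8 N:1
  CH2COOCH3 → C:3 H:5 O:2
Element totals:
  C: 6
  H: 13
  N: 1
  O: 2
Molecular formula: C6H13NO2.
Molar mass = 131.175 g/mol.
Mass from C: 6 × 12.011 = 72.066 g/mol.
%C = 72.066 / 131.175 × 100 = 54.94%.

54.94%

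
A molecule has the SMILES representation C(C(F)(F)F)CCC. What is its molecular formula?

C5H9F3

Atom tally by fragment:
  F3CCH2 → C:2 H:2 F:3
  CH2 → C:1 H:2
  CH2 → C:1 H:2
  CH3 → C:1 H:3
Element totals:
  C: 5
  H: 9
  F: 3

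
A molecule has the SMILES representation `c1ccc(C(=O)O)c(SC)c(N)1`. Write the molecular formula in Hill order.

Atom tally by fragment:
  benzene ring core → C:6 H:6
  (− 3 ring H displaced by substituents)
  + COOH → C:1 H:1 O:2
  + SCH3 → C:1 H:3 S:1
  + NH2 → N:1 H:2
Element totals:
  C: 8
  H: 9
  N: 1
  O: 2
  S: 1

C8H9NO2S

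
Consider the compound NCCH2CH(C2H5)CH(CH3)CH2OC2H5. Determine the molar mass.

Atom tally by fragment:
  NCCH2 → C:2 H:2 N:1
  CH(C2H5) → C:3 H:6
  CH(CH3) → C:2 H:4
  CH2OC2H5 → C:3 H:7 O:1
Element totals:
  C: 10
  H: 19
  N: 1
  O: 1
Molecular formula: C10H19NO.
  M = 10(12.011) + 19(1.008) + 14.007 + 15.999
    = 120.110 + 19.152 + 14.007 + 15.999 = 169.268

169.27 g/mol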